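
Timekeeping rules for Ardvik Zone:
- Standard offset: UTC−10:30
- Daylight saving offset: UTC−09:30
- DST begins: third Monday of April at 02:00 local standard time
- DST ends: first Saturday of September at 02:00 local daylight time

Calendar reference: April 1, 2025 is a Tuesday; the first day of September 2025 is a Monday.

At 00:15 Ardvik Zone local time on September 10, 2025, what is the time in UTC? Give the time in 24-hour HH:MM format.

10:45

1 April 2025 is a Tuesday, so the first Monday is April 7 and the third is April 21.
1 September 2025 is a Monday, so the first Saturday is September 6.
September 10, 2025 is outside the daylight-saving period (21 April – 6 September), so Ardvik Zone is on standard time, UTC−10:30.
00:15 local + 10h30m = 10:45 UTC.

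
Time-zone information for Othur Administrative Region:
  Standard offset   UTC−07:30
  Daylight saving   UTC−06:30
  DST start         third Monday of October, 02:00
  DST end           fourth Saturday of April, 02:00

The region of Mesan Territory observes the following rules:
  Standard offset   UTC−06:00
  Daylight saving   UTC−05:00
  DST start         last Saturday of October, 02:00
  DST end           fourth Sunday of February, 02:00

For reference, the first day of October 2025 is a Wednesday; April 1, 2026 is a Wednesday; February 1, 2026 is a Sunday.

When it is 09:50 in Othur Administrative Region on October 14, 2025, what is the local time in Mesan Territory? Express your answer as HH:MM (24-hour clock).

1 October 2025 is a Wednesday, so the first Monday is October 6 and the third is October 20.
1 April 2026 is a Wednesday, so the first Saturday is April 4 and the fourth is April 25.
October 14, 2025 is outside the daylight-saving period (20 October 2025 – 25 April 2026), so Othur Administrative Region is on standard time, UTC−07:30.
09:50 Othur Administrative Region + 7h30m = 17:20 UTC.
1 October 2025 is a Wednesday, so Saturdays fall on 4, 11, 18, 25; the last is October 25.
1 February 2026 is a Sunday, so the first Sunday is February 1 and the fourth is February 22.
At the standard offset (UTC−06:00), 17:20 UTC − 6h = 11:20 Mesan Territory standard time.
The standard-time date in Mesan Territory, October 14, 2025, does not fall between 25 October 2025 and 22 February 2026, so daylight saving is not in effect and Mesan Territory is at UTC−06:00.
17:20 UTC − 6h = 11:20 Mesan Territory.

11:20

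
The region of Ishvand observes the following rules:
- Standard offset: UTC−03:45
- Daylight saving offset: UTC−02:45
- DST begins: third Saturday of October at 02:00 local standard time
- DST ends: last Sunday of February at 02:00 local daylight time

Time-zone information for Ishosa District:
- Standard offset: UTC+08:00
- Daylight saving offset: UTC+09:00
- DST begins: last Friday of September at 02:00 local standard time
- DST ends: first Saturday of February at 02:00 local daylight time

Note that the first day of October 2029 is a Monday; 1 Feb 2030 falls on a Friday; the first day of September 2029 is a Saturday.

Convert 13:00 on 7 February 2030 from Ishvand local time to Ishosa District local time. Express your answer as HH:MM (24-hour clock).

1 October 2029 is a Monday, so the first Saturday is October 6 and the third is October 20.
1 February 2030 is a Friday, so Sundays fall on 3, 10, 17, 24; the last is February 24.
Daylight saving runs 20 October 2029 – 24 February 2030; 7 February 2030 is inside that window, so Ishvand is at UTC−02:45.
13:00 Ishvand + 2h45m = 15:45 UTC.
1 September 2029 is a Saturday, so Fridays fall on 7, 14, 21, 28; the last is September 28.
1 February 2030 is a Friday, so the first Saturday is February 2.
At the standard offset (UTC+08:00), 15:45 UTC + 8h = 23:45 Ishosa District standard time.
The standard-time date in Ishosa District, 7 February 2030, is outside the daylight-saving period (28 September 2029 – 2 February 2030), so Ishosa District is on standard time, UTC+08:00.
15:45 UTC + 8h = 23:45 Ishosa District.

23:45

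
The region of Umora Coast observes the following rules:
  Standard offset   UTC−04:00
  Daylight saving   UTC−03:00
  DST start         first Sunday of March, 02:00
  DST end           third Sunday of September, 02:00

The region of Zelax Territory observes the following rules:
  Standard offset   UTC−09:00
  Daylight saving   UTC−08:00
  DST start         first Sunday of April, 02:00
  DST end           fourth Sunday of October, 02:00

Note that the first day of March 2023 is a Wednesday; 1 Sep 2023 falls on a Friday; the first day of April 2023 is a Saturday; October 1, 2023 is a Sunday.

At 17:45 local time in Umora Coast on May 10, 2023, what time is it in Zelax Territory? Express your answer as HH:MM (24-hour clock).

12:45

1 March 2023 is a Wednesday, so the first Sunday is March 5.
1 September 2023 is a Friday, so the first Sunday is September 3 and the third is September 17.
Daylight saving runs 5 March – 17 September; May 10, 2023 is inside that window, so Umora Coast is at UTC−03:00.
17:45 Umora Coast + 3h = 20:45 UTC.
1 April 2023 is a Saturday, so the first Sunday is April 2.
1 October 2023 is a Sunday, so the first Sunday is October 1 and the fourth is October 22.
At the standard offset (UTC−09:00), 20:45 UTC − 9h = 11:45 Zelax Territory standard time.
Daylight saving runs 2 April – 22 October; the standard-time date in Zelax Territory, May 10, 2023, is inside that window, so Zelax Territory is at UTC−08:00.
20:45 UTC − 8h = 12:45 Zelax Territory.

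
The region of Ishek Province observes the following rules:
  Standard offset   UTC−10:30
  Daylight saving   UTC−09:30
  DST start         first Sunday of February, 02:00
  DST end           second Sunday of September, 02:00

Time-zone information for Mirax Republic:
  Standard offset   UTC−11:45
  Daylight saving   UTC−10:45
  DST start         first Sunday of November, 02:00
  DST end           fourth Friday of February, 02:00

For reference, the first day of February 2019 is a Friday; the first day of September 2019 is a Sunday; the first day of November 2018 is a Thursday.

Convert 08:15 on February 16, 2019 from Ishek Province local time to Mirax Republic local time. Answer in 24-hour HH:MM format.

1 February 2019 is a Friday, so the first Sunday is February 3.
1 September 2019 is a Sunday, so the first Sunday is September 1 and the second is September 8.
February 16, 2019 falls between 3 February and 8 September, so daylight saving is in effect and Ishek Province is at UTC−09:30.
08:15 Ishek Province + 9h30m = 17:45 UTC.
1 November 2018 is a Thursday, so the first Sunday is November 4.
1 February 2019 is a Friday, so the first Friday is February 1 and the fourth is February 22.
At the standard offset (UTC−11:45), 17:45 UTC − 11h45m = 06:00 Mirax Republic standard time.
The standard-time date in Mirax Republic, February 16, 2019, falls between 4 November 2018 and 22 February 2019, so daylight saving is in effect and Mirax Republic is at UTC−10:45.
17:45 UTC − 10h45m = 07:00 Mirax Republic.

07:00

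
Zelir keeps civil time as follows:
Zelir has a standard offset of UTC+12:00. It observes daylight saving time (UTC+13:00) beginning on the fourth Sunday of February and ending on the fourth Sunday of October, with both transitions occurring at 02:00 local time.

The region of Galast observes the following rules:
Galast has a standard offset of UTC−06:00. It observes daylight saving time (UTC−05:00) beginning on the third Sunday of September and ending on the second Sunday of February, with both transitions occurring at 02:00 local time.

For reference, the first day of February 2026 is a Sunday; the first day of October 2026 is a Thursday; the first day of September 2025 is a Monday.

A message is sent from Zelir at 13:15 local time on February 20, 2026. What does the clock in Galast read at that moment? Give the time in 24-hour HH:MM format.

1 February 2026 is a Sunday, so the first Sunday is February 1 and the fourth is February 22.
1 October 2026 is a Thursday, so the first Sunday is October 4 and the fourth is October 25.
February 20, 2026 does not fall between 22 February and 25 October, so daylight saving is not in effect and Zelir is at UTC+12:00.
13:15 Zelir − 12h = 01:15 UTC.
1 September 2025 is a Monday, so the first Sunday is September 7 and the third is September 21.
1 February 2026 is a Sunday, so the first Sunday is February 1 and the second is February 8.
At the standard offset (UTC−06:00), 01:15 UTC − 6h = 19:15 Galast standard time (rolling into the previous day, 19 February 2026).
The standard-time date in Galast, February 19, 2026, is outside the daylight-saving period (21 September 2025 – 8 February 2026), so Galast is on standard time, UTC−06:00.
01:15 UTC − 6h = 19:15 Galast (rolling into the previous day, 19 February 2026).

19:15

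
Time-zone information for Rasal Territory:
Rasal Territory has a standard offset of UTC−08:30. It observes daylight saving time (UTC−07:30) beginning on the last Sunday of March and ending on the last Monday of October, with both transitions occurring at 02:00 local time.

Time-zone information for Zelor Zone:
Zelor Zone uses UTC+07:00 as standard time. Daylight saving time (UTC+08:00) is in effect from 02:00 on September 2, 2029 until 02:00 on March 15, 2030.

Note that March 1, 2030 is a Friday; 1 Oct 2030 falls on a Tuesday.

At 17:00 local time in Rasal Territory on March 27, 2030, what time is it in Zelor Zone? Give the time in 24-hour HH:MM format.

08:30

1 March 2030 is a Friday, so Sundays fall on 3, 10, 17, 24, 31; the last is March 31.
1 October 2030 is a Tuesday, so Mondays fall on 7, 14, 21, 28; the last is October 28.
March 27, 2030 does not fall between 31 March and 28 October, so daylight saving is not in effect and Rasal Territory is at UTC−08:30.
17:00 Rasal Territory + 8h30m = 01:30 UTC (rolling into the next day, 28 March 2030).
At the standard offset (UTC+07:00), 01:30 UTC + 7h = 08:30 Zelor Zone standard time.
The standard-time date in Zelor Zone, March 28, 2030, does not fall between 2 September 2029 and 15 March 2030, so daylight saving is not in effect and Zelor Zone is at UTC+07:00.
01:30 UTC + 7h = 08:30 Zelor Zone.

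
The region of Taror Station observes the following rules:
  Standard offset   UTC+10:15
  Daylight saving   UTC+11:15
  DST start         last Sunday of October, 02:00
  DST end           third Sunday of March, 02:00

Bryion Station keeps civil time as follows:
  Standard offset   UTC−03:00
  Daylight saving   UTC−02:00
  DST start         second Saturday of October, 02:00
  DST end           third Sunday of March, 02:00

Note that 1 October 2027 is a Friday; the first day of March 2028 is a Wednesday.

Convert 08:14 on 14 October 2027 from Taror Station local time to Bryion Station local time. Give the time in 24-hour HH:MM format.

1 October 2027 is a Friday, so Sundays fall on 3, 10, 17, 24, 31; the last is October 31.
1 March 2028 is a Wednesday, so the first Sunday is March 5 and the third is March 19.
14 October 2027 does not fall between 31 October 2027 and 19 March 2028, so daylight saving is not in effect and Taror Station is at UTC+10:15.
08:14 Taror Station − 10h15m = 21:59 UTC (rolling into the previous day, 13 October 2027).
1 October 2027 is a Friday, so the first Saturday is October 2 and the second is October 9.
1 March 2028 is a Wednesday, so the first Sunday is March 5 and the third is March 19.
At the standard offset (UTC−03:00), 21:59 UTC − 3h = 18:59 Bryion Station standard time.
Daylight saving runs 9 October 2027 – 19 March 2028; the standard-time date in Bryion Station, 13 October 2027, is inside that window, so Bryion Station is at UTC−02:00.
21:59 UTC − 2h = 19:59 Bryion Station.

19:59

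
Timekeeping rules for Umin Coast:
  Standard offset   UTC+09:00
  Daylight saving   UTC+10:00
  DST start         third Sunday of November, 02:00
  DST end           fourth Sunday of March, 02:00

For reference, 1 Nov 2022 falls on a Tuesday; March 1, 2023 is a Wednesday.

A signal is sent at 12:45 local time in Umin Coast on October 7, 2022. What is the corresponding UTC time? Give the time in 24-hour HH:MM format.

03:45

1 November 2022 is a Tuesday, so the first Sunday is November 6 and the third is November 20.
1 March 2023 is a Wednesday, so the first Sunday is March 5 and the fourth is March 26.
October 7, 2022 does not fall between 20 November 2022 and 26 March 2023, so daylight saving is not in effect and Umin Coast is at UTC+09:00.
12:45 local − 9h = 03:45 UTC.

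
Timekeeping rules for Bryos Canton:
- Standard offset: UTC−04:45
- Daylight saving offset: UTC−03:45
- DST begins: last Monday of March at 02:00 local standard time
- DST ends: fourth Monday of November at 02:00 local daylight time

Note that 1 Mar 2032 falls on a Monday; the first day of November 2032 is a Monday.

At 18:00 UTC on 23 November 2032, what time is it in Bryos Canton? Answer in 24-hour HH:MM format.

1 March 2032 is a Monday, so Mondays fall on 1, 8, 15, 22, 29; the last is March 29.
1 November 2032 is a Monday, so the first Monday is November 1 and the fourth is November 22.
At the standard offset (UTC−04:45), 18:00 UTC − 4h45m = 13:15 Bryos Canton standard time.
The standard-time date in Bryos Canton, 23 November 2032, is outside the daylight-saving period (29 March – 22 November), so Bryos Canton is on standard time, UTC−04:45.
18:00 UTC − 4h45m = 13:15 local.

13:15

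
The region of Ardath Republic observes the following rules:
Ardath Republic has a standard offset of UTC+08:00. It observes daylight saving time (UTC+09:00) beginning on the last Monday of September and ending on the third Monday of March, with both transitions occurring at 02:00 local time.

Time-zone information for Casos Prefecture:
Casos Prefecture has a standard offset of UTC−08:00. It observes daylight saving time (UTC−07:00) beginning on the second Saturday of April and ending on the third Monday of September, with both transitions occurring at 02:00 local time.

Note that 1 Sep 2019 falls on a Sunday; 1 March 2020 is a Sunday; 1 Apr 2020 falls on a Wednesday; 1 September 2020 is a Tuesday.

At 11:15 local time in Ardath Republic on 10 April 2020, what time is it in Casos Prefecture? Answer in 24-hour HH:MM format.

19:15

1 September 2019 is a Sunday, so Mondays fall on 2, 9, 16, 23, 30; the last is September 30.
1 March 2020 is a Sunday, so the first Monday is March 2 and the third is March 16.
10 April 2020 is outside the daylight-saving period (30 September 2019 – 16 March 2020), so Ardath Republic is on standard time, UTC+08:00.
11:15 Ardath Republic − 8h = 03:15 UTC.
1 April 2020 is a Wednesday, so the first Saturday is April 4 and the second is April 11.
1 September 2020 is a Tuesday, so the first Monday is September 7 and the third is September 21.
At the standard offset (UTC−08:00), 03:15 UTC − 8h = 19:15 Casos Prefecture standard time (rolling into the previous day, 9 April 2020).
Daylight saving runs 11 April – 21 September; the standard-time date in Casos Prefecture, 9 April 2020, is outside that window, so Casos Prefecture is on standard time at UTC−08:00.
03:15 UTC − 8h = 19:15 Casos Prefecture (rolling into the previous day, 9 April 2020).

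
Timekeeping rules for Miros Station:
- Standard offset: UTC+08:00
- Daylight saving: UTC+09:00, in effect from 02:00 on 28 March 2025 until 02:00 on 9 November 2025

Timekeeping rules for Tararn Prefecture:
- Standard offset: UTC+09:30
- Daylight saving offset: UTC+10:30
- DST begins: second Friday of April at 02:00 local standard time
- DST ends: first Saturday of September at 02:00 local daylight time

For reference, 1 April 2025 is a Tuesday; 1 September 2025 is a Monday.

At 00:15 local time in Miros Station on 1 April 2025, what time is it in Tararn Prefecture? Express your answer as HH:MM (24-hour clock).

1 April 2025 lies within the daylight-saving period (28 March – 9 November), so Miros Station is on daylight time, UTC+09:00.
00:15 Miros Station − 9h = 15:15 UTC (rolling into the previous day, 31 March 2025).
1 April 2025 is a Tuesday, so the first Friday is April 4 and the second is April 11.
1 September 2025 is a Monday, so the first Saturday is September 6.
At the standard offset (UTC+09:30), 15:15 UTC + 9h30m = 00:45 Tararn Prefecture standard time (rolling into the next day, 1 April 2025).
The standard-time date in Tararn Prefecture, 1 April 2025, does not fall between 11 April and 6 September, so daylight saving is not in effect and Tararn Prefecture is at UTC+09:30.
15:15 UTC + 9h30m = 00:45 Tararn Prefecture (rolling into the next day, 1 April 2025).

00:45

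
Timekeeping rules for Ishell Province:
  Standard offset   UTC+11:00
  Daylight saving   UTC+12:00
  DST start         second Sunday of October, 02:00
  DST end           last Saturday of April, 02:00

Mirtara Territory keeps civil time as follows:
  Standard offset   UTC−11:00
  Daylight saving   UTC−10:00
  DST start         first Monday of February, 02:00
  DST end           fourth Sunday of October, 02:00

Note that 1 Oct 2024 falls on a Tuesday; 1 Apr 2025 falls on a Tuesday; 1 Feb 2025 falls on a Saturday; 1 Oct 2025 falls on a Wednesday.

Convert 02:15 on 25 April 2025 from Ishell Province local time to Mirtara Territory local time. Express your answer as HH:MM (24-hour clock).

1 October 2024 is a Tuesday, so the first Sunday is October 6 and the second is October 13.
1 April 2025 is a Tuesday, so Saturdays fall on 5, 12, 19, 26; the last is April 26.
25 April 2025 falls between 13 October 2024 and 26 April 2025, so daylight saving is in effect and Ishell Province is at UTC+12:00.
02:15 Ishell Province − 12h = 14:15 UTC (rolling into the previous day, 24 April 2025).
1 February 2025 is a Saturday, so the first Monday is February 3.
1 October 2025 is a Wednesday, so the first Sunday is October 5 and the fourth is October 26.
At the standard offset (UTC−11:00), 14:15 UTC − 11h = 03:15 Mirtara Territory standard time.
The standard-time date in Mirtara Territory, 24 April 2025, lies within the daylight-saving period (3 February – 26 October), so Mirtara Territory is on daylight time, UTC−10:00.
14:15 UTC − 10h = 04:15 Mirtara Territory.

04:15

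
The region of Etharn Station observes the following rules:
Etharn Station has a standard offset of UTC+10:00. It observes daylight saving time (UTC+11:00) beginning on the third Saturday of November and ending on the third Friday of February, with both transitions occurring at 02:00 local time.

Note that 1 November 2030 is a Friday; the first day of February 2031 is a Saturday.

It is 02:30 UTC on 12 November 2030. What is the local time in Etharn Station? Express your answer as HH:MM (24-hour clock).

1 November 2030 is a Friday, so the first Saturday is November 2 and the third is November 16.
1 February 2031 is a Saturday, so the first Friday is February 7 and the third is February 21.
At the standard offset (UTC+10:00), 02:30 UTC + 10h = 12:30 Etharn Station standard time.
The standard-time date in Etharn Station, 12 November 2030, is outside the daylight-saving period (16 November 2030 – 21 February 2031), so Etharn Station is on standard time, UTC+10:00.
02:30 UTC + 10h = 12:30 local.

12:30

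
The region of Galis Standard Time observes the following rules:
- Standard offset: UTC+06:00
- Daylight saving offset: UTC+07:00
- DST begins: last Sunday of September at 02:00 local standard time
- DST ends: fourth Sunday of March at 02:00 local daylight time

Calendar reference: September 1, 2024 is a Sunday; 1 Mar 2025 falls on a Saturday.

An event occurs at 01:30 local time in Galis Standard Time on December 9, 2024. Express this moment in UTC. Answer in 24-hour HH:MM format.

18:30

1 September 2024 is a Sunday, so Sundays fall on 1, 8, 15, 22, 29; the last is September 29.
1 March 2025 is a Saturday, so the first Sunday is March 2 and the fourth is March 23.
Daylight saving runs 29 September 2024 – 23 March 2025; December 9, 2024 is inside that window, so Galis Standard Time is at UTC+07:00.
01:30 local − 7h = 18:30 UTC (rolling into the previous day, 8 December 2024).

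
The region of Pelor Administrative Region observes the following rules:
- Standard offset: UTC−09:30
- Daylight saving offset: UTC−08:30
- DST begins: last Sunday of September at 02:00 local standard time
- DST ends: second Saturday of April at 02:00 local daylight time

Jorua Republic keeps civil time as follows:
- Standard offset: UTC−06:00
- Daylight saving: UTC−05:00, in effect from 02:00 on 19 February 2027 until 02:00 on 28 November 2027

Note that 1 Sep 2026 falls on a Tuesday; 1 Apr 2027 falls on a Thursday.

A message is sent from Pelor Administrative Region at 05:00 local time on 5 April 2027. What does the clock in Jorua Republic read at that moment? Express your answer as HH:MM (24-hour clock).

1 September 2026 is a Tuesday, so Sundays fall on 6, 13, 20, 27; the last is September 27.
1 April 2027 is a Thursday, so the first Saturday is April 3 and the second is April 10.
5 April 2027 falls between 27 September 2026 and 10 April 2027, so daylight saving is in effect and Pelor Administrative Region is at UTC−08:30.
05:00 Pelor Administrative Region + 8h30m = 13:30 UTC.
At the standard offset (UTC−06:00), 13:30 UTC − 6h = 07:30 Jorua Republic standard time.
The standard-time date in Jorua Republic, 5 April 2027, lies within the daylight-saving period (19 February – 28 November), so Jorua Republic is on daylight time, UTC−05:00.
13:30 UTC − 5h = 08:30 Jorua Republic.

08:30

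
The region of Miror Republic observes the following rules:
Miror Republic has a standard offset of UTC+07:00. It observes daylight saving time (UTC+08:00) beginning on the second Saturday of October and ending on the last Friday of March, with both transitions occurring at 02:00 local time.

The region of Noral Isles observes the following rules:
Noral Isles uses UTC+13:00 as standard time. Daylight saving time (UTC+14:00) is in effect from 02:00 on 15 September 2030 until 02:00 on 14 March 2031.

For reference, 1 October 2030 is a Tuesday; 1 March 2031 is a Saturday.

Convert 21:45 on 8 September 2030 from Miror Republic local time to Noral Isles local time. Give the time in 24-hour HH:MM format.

03:45

1 October 2030 is a Tuesday, so the first Saturday is October 5 and the second is October 12.
1 March 2031 is a Saturday, so Fridays fall on 7, 14, 21, 28; the last is March 28.
8 September 2030 is outside the daylight-saving period (12 October 2030 – 28 March 2031), so Miror Republic is on standard time, UTC+07:00.
21:45 Miror Republic − 7h = 14:45 UTC.
At the standard offset (UTC+13:00), 14:45 UTC + 13h = 03:45 Noral Isles standard time (rolling into the next day, 9 September 2030).
The standard-time date in Noral Isles, 9 September 2030, is outside the daylight-saving period (15 September 2030 – 14 March 2031), so Noral Isles is on standard time, UTC+13:00.
14:45 UTC + 13h = 03:45 Noral Isles (rolling into the next day, 9 September 2030).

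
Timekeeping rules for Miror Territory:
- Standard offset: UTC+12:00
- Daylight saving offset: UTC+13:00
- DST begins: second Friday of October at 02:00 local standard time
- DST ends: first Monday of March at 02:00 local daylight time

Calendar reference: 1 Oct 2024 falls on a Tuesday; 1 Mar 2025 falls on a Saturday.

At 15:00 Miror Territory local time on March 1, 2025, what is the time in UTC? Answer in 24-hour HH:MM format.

02:00

1 October 2024 is a Tuesday, so the first Friday is October 4 and the second is October 11.
1 March 2025 is a Saturday, so the first Monday is March 3.
March 1, 2025 lies within the daylight-saving period (11 October 2024 – 3 March 2025), so Miror Territory is on daylight time, UTC+13:00.
15:00 local − 13h = 02:00 UTC.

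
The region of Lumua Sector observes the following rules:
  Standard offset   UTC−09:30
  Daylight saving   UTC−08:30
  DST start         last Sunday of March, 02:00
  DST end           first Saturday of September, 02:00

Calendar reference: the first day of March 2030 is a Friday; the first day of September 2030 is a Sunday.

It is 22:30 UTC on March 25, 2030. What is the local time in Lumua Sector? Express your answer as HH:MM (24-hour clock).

1 March 2030 is a Friday, so Sundays fall on 3, 10, 17, 24, 31; the last is March 31.
1 September 2030 is a Sunday, so the first Saturday is September 7.
At the standard offset (UTC−09:30), 22:30 UTC − 9h30m = 13:00 Lumua Sector standard time.
The standard-time date in Lumua Sector, March 25, 2030, is outside the daylight-saving period (31 March – 7 September), so Lumua Sector is on standard time, UTC−09:30.
22:30 UTC − 9h30m = 13:00 local.

13:00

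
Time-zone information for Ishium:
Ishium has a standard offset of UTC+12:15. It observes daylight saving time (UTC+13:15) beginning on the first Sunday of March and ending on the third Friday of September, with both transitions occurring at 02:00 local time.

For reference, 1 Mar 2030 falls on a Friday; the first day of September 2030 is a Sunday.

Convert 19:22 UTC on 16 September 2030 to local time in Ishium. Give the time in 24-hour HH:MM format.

08:37

1 March 2030 is a Friday, so the first Sunday is March 3.
1 September 2030 is a Sunday, so the first Friday is September 6 and the third is September 20.
At the standard offset (UTC+12:15), 19:22 UTC + 12h15m = 07:37 Ishium standard time (rolling into the next day, 17 September 2030).
The standard-time date in Ishium, 17 September 2030, falls between 3 March and 20 September, so daylight saving is in effect and Ishium is at UTC+13:15.
19:22 UTC + 13h15m = 08:37 local (rolling into the next day, 17 September 2030).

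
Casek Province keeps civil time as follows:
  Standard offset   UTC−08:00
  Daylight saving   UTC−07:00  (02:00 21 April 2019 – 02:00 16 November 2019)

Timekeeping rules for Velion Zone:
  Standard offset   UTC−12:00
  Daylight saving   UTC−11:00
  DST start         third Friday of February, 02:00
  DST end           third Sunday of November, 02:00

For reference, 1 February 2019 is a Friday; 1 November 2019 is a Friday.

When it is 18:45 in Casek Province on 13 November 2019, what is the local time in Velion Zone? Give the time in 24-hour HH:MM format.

14:45

13 November 2019 lies within the daylight-saving period (21 April – 16 November), so Casek Province is on daylight time, UTC−07:00.
18:45 Casek Province + 7h = 01:45 UTC (rolling into the next day, 14 November 2019).
1 February 2019 is a Friday, so the first Friday is February 1 and the third is February 15.
1 November 2019 is a Friday, so the first Sunday is November 3 and the third is November 17.
At the standard offset (UTC−12:00), 01:45 UTC − 12h = 13:45 Velion Zone standard time (rolling into the previous day, 13 November 2019).
Daylight saving runs 15 February – 17 November; the standard-time date in Velion Zone, 13 November 2019, is inside that window, so Velion Zone is at UTC−11:00.
01:45 UTC − 11h = 14:45 Velion Zone (rolling into the previous day, 13 November 2019).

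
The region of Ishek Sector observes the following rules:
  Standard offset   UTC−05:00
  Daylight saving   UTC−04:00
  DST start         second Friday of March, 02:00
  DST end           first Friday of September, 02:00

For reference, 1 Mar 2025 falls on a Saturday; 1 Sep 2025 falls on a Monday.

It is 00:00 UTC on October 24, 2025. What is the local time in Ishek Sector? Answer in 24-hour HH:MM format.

1 March 2025 is a Saturday, so the first Friday is March 7 and the second is March 14.
1 September 2025 is a Monday, so the first Friday is September 5.
At the standard offset (UTC−05:00), 00:00 UTC − 5h = 19:00 Ishek Sector standard time (rolling into the previous day, 23 October 2025).
The standard-time date in Ishek Sector, October 23, 2025, does not fall between 14 March and 5 September, so daylight saving is not in effect and Ishek Sector is at UTC−05:00.
00:00 UTC − 5h = 19:00 local (rolling into the previous day, 23 October 2025).

19:00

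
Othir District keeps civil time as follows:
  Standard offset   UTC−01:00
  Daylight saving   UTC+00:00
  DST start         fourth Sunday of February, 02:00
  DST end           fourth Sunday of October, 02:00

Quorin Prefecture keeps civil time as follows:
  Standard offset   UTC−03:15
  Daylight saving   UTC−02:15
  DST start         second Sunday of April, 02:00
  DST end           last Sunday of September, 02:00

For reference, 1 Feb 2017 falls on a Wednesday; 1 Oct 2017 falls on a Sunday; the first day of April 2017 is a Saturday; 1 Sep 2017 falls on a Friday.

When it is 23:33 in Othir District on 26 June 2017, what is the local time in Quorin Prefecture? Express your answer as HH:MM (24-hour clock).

1 February 2017 is a Wednesday, so the first Sunday is February 5 and the fourth is February 26.
1 October 2017 is a Sunday, so the first Sunday is October 1 and the fourth is October 22.
26 June 2017 falls between 26 February and 22 October, so daylight saving is in effect and Othir District is at UTC+00:00.
23:33 Othir District − 0h = 23:33 UTC.
1 April 2017 is a Saturday, so the first Sunday is April 2 and the second is April 9.
1 September 2017 is a Friday, so Sundays fall on 3, 10, 17, 24; the last is September 24.
At the standard offset (UTC−03:15), 23:33 UTC − 3h15m = 20:18 Quorin Prefecture standard time.
Daylight saving runs 9 April – 24 September; the standard-time date in Quorin Prefecture, 26 June 2017, is inside that window, so Quorin Prefecture is at UTC−02:15.
23:33 UTC − 2h15m = 21:18 Quorin Prefecture.

21:18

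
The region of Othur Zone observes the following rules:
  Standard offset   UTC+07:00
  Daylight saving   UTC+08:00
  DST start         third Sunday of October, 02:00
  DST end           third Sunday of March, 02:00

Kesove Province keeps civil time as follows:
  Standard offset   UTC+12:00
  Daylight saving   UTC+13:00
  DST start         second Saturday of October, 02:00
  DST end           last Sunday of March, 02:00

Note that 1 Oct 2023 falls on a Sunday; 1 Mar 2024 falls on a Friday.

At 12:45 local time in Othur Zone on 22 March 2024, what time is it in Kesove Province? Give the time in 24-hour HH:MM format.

18:45

1 October 2023 is a Sunday, so the first Sunday is October 1 and the third is October 15.
1 March 2024 is a Friday, so the first Sunday is March 3 and the third is March 17.
Daylight saving runs 15 October 2023 – 17 March 2024; 22 March 2024 is outside that window, so Othur Zone is on standard time at UTC+07:00.
12:45 Othur Zone − 7h = 05:45 UTC.
1 October 2023 is a Sunday, so the first Saturday is October 7 and the second is October 14.
1 March 2024 is a Friday, so Sundays fall on 3, 10, 17, 24, 31; the last is March 31.
At the standard offset (UTC+12:00), 05:45 UTC + 12h = 17:45 Kesove Province standard time.
Daylight saving runs 14 October 2023 – 31 March 2024; the standard-time date in Kesove Province, 22 March 2024, is inside that window, so Kesove Province is at UTC+13:00.
05:45 UTC + 13h = 18:45 Kesove Province.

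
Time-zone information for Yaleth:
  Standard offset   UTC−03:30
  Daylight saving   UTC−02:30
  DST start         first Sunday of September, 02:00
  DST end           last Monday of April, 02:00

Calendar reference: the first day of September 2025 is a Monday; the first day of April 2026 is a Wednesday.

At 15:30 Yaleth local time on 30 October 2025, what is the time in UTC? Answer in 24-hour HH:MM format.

1 September 2025 is a Monday, so the first Sunday is September 7.
1 April 2026 is a Wednesday, so Mondays fall on 6, 13, 20, 27; the last is April 27.
Daylight saving runs 7 September 2025 – 27 April 2026; 30 October 2025 is inside that window, so Yaleth is at UTC−02:30.
15:30 local + 2h30m = 18:00 UTC.

18:00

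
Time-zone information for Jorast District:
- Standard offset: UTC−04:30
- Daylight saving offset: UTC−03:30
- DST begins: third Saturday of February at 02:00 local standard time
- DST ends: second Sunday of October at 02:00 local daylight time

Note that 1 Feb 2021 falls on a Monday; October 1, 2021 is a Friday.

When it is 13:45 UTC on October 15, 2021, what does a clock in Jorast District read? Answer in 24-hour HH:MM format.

1 February 2021 is a Monday, so the first Saturday is February 6 and the third is February 20.
1 October 2021 is a Friday, so the first Sunday is October 3 and the second is October 10.
At the standard offset (UTC−04:30), 13:45 UTC − 4h30m = 09:15 Jorast District standard time.
Daylight saving runs 20 February – 10 October; the standard-time date in Jorast District, October 15, 2021, is outside that window, so Jorast District is on standard time at UTC−04:30.
13:45 UTC − 4h30m = 09:15 local.

09:15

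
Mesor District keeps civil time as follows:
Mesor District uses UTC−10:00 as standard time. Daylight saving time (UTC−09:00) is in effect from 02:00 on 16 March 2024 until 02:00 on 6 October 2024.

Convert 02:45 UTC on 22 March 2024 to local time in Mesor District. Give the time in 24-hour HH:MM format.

At the standard offset (UTC−10:00), 02:45 UTC − 10h = 16:45 Mesor District standard time (rolling into the previous day, 21 March 2024).
The standard-time date in Mesor District, 21 March 2024, falls between 16 March and 6 October, so daylight saving is in effect and Mesor District is at UTC−09:00.
02:45 UTC − 9h = 17:45 local (rolling into the previous day, 21 March 2024).

17:45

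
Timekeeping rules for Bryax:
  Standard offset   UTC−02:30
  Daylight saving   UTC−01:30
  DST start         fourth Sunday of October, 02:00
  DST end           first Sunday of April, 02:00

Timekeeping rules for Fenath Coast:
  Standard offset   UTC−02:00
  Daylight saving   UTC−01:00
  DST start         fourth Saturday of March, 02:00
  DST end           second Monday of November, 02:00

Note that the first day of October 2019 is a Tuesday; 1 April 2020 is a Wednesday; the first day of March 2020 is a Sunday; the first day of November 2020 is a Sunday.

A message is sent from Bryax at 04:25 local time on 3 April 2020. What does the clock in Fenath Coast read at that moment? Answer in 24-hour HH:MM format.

1 October 2019 is a Tuesday, so the first Sunday is October 6 and the fourth is October 27.
1 April 2020 is a Wednesday, so the first Sunday is April 5.
Daylight saving runs 27 October 2019 – 5 April 2020; 3 April 2020 is inside that window, so Bryax is at UTC−01:30.
04:25 Bryax + 1h30m = 05:55 UTC.
1 March 2020 is a Sunday, so the first Saturday is March 7 and the fourth is March 28.
1 November 2020 is a Sunday, so the first Monday is November 2 and the second is November 9.
At the standard offset (UTC−02:00), 05:55 UTC − 2h = 03:55 Fenath Coast standard time.
The standard-time date in Fenath Coast, 3 April 2020, falls between 28 March and 9 November, so daylight saving is in effect and Fenath Coast is at UTC−01:00.
05:55 UTC − 1h = 04:55 Fenath Coast.

04:55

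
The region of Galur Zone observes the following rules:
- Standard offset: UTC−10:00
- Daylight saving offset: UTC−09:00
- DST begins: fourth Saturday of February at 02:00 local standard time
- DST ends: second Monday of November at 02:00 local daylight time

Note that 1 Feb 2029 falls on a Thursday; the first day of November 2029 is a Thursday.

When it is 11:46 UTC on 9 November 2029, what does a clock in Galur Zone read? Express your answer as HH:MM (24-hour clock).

02:46

1 February 2029 is a Thursday, so the first Saturday is February 3 and the fourth is February 24.
1 November 2029 is a Thursday, so the first Monday is November 5 and the second is November 12.
At the standard offset (UTC−10:00), 11:46 UTC − 10h = 01:46 Galur Zone standard time.
The standard-time date in Galur Zone, 9 November 2029, lies within the daylight-saving period (24 February – 12 November), so Galur Zone is on daylight time, UTC−09:00.
11:46 UTC − 9h = 02:46 local.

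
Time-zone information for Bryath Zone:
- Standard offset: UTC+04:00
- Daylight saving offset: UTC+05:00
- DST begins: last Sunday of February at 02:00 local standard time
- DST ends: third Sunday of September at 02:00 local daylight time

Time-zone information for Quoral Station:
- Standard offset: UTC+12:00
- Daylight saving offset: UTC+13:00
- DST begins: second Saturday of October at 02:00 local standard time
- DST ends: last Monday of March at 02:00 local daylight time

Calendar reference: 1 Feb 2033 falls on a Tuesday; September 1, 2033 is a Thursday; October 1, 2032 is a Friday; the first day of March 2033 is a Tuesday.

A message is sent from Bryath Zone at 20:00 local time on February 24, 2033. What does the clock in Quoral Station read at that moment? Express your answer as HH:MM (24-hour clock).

05:00

1 February 2033 is a Tuesday, so Sundays fall on 6, 13, 20, 27; the last is February 27.
1 September 2033 is a Thursday, so the first Sunday is September 4 and the third is September 18.
Daylight saving runs 27 February – 18 September; February 24, 2033 is outside that window, so Bryath Zone is on standard time at UTC+04:00.
20:00 Bryath Zone − 4h = 16:00 UTC.
1 October 2032 is a Friday, so the first Saturday is October 2 and the second is October 9.
1 March 2033 is a Tuesday, so Mondays fall on 7, 14, 21, 28; the last is March 28.
At the standard offset (UTC+12:00), 16:00 UTC + 12h = 04:00 Quoral Station standard time (rolling into the next day, 25 February 2033).
Daylight saving runs 9 October 2032 – 28 March 2033; the standard-time date in Quoral Station, February 25, 2033, is inside that window, so Quoral Station is at UTC+13:00.
16:00 UTC + 13h = 05:00 Quoral Station (rolling into the next day, 25 February 2033).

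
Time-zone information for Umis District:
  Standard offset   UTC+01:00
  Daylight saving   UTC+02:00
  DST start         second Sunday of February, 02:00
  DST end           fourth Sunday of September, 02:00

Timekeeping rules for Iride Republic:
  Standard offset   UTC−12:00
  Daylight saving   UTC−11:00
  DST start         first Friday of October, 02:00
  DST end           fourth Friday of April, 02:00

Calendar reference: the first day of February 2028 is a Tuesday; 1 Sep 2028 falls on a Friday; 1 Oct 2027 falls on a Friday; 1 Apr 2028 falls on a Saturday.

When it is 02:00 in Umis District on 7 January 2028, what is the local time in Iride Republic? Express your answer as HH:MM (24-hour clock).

14:00

1 February 2028 is a Tuesday, so the first Sunday is February 6 and the second is February 13.
1 September 2028 is a Friday, so the first Sunday is September 3 and the fourth is September 24.
Daylight saving runs 13 February – 24 September; 7 January 2028 is outside that window, so Umis District is on standard time at UTC+01:00.
02:00 Umis District − 1h = 01:00 UTC.
1 October 2027 is a Friday, so the first Friday is October 1.
1 April 2028 is a Saturday, so the first Friday is April 7 and the fourth is April 28.
At the standard offset (UTC−12:00), 01:00 UTC − 12h = 13:00 Iride Republic standard time (rolling into the previous day, 6 January 2028).
The standard-time date in Iride Republic, 6 January 2028, falls between 1 October 2027 and 28 April 2028, so daylight saving is in effect and Iride Republic is at UTC−11:00.
01:00 UTC − 11h = 14:00 Iride Republic (rolling into the previous day, 6 January 2028).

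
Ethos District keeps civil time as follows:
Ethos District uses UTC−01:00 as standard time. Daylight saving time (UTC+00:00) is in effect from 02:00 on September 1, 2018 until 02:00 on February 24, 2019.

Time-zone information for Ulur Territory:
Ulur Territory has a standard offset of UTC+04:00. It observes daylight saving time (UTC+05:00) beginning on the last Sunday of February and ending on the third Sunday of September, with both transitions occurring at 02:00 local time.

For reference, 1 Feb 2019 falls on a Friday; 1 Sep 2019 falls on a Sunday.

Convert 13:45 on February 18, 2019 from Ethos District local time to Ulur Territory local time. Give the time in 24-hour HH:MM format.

17:45

February 18, 2019 lies within the daylight-saving period (1 September 2018 – 24 February 2019), so Ethos District is on daylight time, UTC+00:00.
13:45 Ethos District − 0h = 13:45 UTC.
1 February 2019 is a Friday, so Sundays fall on 3, 10, 17, 24; the last is February 24.
1 September 2019 is a Sunday, so the first Sunday is September 1 and the third is September 15.
At the standard offset (UTC+04:00), 13:45 UTC + 4h = 17:45 Ulur Territory standard time.
Daylight saving runs 24 February – 15 September; the standard-time date in Ulur Territory, February 18, 2019, is outside that window, so Ulur Territory is on standard time at UTC+04:00.
13:45 UTC + 4h = 17:45 Ulur Territory.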